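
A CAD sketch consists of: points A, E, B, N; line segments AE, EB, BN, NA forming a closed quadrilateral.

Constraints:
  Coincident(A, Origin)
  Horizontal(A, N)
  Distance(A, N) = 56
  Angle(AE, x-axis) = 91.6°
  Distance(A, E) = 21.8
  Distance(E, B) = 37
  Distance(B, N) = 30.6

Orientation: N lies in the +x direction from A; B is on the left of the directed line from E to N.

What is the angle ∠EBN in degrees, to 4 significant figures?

127.4°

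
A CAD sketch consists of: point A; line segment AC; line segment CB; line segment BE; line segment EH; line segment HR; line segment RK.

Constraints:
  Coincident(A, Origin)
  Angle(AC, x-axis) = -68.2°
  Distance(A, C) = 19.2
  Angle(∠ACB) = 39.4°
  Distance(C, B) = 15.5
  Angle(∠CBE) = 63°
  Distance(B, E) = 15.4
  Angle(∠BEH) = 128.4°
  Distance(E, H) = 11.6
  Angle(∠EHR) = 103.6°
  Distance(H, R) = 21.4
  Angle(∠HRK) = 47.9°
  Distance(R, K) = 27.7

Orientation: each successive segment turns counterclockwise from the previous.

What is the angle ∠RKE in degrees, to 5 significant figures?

73.019°

∠EHR = 103.6° gives HR at -42.600° from the x-axis; with |HR| = 21.4, R = (6.7525, -30.198). ∠HRK = 47.9° gives RK at 89.500° from the x-axis; with |RK| = 27.7, K = (6.9942, -2.4995). Then cos ∠RKE = KR·KE / (|KR||KE|), giving 73.019°.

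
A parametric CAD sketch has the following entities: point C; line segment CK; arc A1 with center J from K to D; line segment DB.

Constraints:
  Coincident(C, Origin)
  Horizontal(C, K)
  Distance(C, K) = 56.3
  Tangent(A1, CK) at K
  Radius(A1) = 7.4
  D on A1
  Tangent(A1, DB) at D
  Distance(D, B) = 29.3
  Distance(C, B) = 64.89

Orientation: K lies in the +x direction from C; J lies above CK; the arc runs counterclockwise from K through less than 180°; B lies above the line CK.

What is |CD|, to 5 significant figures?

64.017

Checks: |CK| = 56.30 ✓; |JD| = 7.400 ✓; ∠(JD, DB) = 90.00° ✓; |DB| = 29.30 ✓; |CB| = 64.89 ✓.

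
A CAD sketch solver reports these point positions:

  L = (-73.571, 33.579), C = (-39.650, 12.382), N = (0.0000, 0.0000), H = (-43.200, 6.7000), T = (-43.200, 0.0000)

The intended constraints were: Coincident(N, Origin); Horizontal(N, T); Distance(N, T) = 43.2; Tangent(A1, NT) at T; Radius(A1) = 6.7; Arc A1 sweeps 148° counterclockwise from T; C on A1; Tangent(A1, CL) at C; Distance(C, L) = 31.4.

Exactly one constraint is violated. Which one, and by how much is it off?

Distance(C, L) = 31.4 — off by 8.60.

N = (0.00, 0.00) ✓; N.y = 0.00, T.y = 0.00 ✓; |NT| = 43.20 ✓; ∠(HT, TN) = 90.00° ✓; |HT| = 6.700 ✓; bearing(H→C) − bearing(H→T) = 148.0° ✓; |HC| = 6.700 ✓; ∠(HC, CL) = 90.00° ✓; |CL| = 40.00 ✗.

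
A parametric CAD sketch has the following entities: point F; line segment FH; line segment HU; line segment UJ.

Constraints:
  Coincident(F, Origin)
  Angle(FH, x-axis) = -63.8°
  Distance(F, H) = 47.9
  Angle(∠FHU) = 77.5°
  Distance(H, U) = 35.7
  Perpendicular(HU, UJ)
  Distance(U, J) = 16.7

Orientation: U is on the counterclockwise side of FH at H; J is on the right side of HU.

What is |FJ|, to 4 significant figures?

68.33

F is at the origin; FH runs at -63.8° with length 47.9, so H = 47.9·(cos -63.8°, sin -63.8°) = (21.15, -42.98). ∠FHU = 77.5°, so HU runs at -63.8° + (180° − 77.5°) = 38.70° from the x-axis; with |HU| = 35.7, U = H + 35.7·(cos 38.70°, sin 38.70°) = (49.01, -20.66). The perpendicularity gives UJ at right angles to HU; with |UJ| = 16.7 on the right of HU, J = U + 16.7·(0.6252, -0.7804) = (59.45, -33.69). Then |FJ| = |J − F| = 68.33.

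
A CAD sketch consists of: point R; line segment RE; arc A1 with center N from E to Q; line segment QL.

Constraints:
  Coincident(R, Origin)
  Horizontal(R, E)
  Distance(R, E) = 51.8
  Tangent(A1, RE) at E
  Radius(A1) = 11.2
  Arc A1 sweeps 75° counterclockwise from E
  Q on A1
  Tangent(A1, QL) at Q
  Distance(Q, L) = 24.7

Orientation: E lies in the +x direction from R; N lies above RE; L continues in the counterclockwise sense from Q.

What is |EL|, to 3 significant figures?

36.5

On A1, E sits at bearing -90° from N; a 75° counterclockwise sweep puts Q at bearing -15°, so Q = N + 11.2·(cos -15°, sin -15°) = (62.6, 8.30). Since A1 is tangent to QL there, NQ ⟂ QL, so QL runs along (−sin -15°, cos -15°); with |QL| = 24.7, L = (69.0, 32.2). Then |EL| = |L − E| = 36.5.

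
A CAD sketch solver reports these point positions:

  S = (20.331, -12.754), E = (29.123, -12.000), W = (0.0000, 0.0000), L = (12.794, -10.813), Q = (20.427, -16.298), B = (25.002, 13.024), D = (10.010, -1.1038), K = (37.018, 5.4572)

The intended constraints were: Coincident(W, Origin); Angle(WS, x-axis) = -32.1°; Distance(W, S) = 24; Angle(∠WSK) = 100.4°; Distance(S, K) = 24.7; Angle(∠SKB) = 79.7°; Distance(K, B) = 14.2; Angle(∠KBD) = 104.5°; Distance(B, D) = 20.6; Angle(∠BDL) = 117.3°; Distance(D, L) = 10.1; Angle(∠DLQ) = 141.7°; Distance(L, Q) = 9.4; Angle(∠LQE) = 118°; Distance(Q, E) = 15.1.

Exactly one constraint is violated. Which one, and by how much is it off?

Distance(Q, E) = 15.1 — off by 5.40.

W = (0.00, 0.00) ✓; WS at -32.10° ✓; |WS| = 24.00 ✓; ∠WSK = 100.4° ✓; |SK| = 24.70 ✓; ∠SKB = 79.70° ✓; |KB| = 14.20 ✓; ∠KBD = 104.5° ✓; |BD| = 20.60 ✓; ∠BDL = 117.3° ✓; |DL| = 10.10 ✓; ∠DLQ = 141.7° ✓; |LQ| = 9.399 ✓; ∠LQE = 118.0° ✓; |QE| = 9.700 ✗.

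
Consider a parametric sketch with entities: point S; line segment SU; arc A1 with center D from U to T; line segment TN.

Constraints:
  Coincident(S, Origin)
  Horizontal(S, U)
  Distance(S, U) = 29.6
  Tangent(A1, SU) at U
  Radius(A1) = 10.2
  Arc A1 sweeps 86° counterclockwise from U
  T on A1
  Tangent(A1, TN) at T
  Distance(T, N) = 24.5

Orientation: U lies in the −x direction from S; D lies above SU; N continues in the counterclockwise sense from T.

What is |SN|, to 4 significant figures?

38.28

On A1, U sits at bearing -90° from D; an 86° counterclockwise sweep puts T at bearing -4°, so T = D + 10.2·(cos -4°, sin -4°) = (-19.42, 9.488). Since A1 is tangent to TN there, DT ⟂ TN, so TN runs along (−sin -4°, cos -4°); with |TN| = 24.5, N = (-17.72, 33.93). Then |SN| = |N − S| = 38.28.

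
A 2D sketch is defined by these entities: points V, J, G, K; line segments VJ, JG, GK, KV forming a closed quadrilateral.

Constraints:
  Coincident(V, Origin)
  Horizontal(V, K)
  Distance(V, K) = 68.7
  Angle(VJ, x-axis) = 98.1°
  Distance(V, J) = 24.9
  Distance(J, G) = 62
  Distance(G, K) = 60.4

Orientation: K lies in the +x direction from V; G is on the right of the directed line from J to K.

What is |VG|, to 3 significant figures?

38.1

Checks: |JG| = 62.00 ✓; |GK| = 60.40 ✓.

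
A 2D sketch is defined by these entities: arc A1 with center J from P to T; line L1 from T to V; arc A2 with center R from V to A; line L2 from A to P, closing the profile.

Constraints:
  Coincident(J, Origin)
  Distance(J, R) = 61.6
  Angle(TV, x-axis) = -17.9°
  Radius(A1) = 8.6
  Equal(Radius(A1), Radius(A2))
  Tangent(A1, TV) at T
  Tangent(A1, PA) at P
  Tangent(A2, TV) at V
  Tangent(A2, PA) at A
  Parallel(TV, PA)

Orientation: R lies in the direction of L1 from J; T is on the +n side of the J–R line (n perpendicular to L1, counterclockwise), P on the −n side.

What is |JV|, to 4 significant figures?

62.20

Tangency of A1 to both parallel lines with radius 8.6 puts T and P at J ± 8.6·n: T = (2.643, 8.184), P = (-2.643, -8.184). Equal radii place V and A the same way about R: V = R + 8.6·n = (61.26, -10.75), A = R − 8.6·n = (55.97, -27.12). Then |JV| = |V − J| = 62.20.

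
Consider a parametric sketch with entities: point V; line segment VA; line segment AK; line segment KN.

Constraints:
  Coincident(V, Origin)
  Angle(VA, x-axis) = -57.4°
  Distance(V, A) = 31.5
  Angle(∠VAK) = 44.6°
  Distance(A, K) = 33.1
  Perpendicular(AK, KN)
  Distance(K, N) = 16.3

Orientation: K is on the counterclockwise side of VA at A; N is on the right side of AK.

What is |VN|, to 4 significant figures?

39.87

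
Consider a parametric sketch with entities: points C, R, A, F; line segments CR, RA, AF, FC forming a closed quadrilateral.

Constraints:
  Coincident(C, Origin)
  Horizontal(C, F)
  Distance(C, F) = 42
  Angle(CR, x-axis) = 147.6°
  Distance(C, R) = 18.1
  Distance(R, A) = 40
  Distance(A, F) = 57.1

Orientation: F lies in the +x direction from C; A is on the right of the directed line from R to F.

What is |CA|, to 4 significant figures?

30.23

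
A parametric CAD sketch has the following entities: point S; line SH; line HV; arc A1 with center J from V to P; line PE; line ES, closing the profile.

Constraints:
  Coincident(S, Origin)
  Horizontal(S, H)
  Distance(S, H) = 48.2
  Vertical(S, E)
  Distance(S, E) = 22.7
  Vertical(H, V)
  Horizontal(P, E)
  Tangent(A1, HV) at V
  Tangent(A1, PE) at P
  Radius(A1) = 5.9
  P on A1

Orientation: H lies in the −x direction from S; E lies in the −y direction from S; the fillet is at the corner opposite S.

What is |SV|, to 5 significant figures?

51.044

S is at the origin; S and H share the same y with |SH| = 48.2 and H on the −x side, so H = (-48.200, 0.0000). SE is vertical with |SE| = 22.7 and E on the −y side, so E = (0.0000, -22.700). The virtual corner opposite S is at (-48.200, -22.700). Since A1 is tangent to HV there, JV ⟂ HV and since A1 is tangent to PE there, JP ⟂ PE, with radius 5.9, so the center J sits 5.9 in from both sides at J = (-42.300, -16.800). That places the tangent points at V = (-48.200, -16.800) on HV and P = (-42.300, -22.700) on PE. Then |SV| = |V − S| = 51.044.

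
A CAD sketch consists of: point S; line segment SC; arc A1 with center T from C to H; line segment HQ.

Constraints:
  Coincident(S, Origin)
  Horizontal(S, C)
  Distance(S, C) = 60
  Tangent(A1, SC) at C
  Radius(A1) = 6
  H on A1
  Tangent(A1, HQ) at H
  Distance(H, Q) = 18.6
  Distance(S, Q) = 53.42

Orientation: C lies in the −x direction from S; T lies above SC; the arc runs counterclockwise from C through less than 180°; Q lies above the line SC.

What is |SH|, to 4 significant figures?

54.44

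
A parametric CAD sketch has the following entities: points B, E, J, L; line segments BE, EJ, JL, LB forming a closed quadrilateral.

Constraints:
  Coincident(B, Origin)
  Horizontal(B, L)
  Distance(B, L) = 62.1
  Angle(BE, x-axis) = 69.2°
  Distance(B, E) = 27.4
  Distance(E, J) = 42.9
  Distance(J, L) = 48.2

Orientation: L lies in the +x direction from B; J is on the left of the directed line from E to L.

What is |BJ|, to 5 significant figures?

66.087

Checks: |EJ| = 42.90 ✓; |JL| = 48.20 ✓.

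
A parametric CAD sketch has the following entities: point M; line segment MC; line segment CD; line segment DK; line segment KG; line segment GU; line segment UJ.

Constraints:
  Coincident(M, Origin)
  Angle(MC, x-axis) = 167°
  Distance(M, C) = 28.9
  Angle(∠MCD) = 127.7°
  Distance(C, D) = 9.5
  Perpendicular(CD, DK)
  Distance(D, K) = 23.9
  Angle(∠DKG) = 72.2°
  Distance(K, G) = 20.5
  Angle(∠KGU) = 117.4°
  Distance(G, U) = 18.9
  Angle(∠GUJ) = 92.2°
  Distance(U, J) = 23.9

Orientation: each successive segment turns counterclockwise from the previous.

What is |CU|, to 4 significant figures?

13.21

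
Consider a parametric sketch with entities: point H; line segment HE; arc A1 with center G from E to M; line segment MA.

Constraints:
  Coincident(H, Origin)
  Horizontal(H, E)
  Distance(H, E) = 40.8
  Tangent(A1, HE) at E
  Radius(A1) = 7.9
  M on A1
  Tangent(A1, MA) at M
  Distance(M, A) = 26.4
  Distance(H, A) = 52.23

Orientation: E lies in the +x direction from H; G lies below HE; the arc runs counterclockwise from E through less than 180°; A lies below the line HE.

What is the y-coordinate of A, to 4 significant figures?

-35.36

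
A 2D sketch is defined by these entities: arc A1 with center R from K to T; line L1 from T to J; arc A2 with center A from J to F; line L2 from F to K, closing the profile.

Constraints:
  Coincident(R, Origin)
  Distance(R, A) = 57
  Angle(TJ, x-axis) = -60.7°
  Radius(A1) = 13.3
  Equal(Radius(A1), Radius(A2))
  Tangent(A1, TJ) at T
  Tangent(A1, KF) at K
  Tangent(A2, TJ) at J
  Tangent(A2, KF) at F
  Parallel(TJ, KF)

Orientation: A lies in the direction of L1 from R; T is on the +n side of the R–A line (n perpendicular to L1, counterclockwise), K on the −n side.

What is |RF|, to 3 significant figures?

58.5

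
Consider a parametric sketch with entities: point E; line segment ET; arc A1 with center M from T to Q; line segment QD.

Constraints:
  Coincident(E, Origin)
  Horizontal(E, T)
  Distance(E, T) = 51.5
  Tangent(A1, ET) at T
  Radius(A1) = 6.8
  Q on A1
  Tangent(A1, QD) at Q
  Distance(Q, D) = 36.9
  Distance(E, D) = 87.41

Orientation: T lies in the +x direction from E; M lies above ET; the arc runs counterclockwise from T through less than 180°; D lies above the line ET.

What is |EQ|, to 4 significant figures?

56.16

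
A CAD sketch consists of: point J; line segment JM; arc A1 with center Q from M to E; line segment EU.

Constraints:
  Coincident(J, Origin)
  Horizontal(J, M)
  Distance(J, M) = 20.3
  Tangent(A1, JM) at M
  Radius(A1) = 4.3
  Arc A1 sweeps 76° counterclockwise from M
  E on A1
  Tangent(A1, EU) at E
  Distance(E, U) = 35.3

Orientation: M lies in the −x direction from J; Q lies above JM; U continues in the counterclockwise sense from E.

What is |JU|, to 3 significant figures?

38.3

On A1, M sits at bearing -90° from Q; a 76° counterclockwise sweep puts E at bearing -14°, so E = Q + 4.3·(cos -14°, sin -14°) = (-16.1, 3.26). The tangent condition forces QE to be normal to EU, so EU runs along (−sin -14°, cos -14°); with |EU| = 35.3, U = (-7.59, 37.5). Then |JU| = |U − J| = 38.3.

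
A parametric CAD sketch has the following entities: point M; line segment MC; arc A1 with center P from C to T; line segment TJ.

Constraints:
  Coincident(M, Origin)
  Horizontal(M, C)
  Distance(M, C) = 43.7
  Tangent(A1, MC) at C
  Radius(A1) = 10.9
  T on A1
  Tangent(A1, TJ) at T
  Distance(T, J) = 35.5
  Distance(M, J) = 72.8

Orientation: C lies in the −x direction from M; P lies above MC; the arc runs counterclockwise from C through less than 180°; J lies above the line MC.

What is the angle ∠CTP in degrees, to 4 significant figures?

26.24°

M is at the origin; MC is horizontal with |MC| = 43.7 and C on the −x side, so C = (-43.70, 0.000). Tangency of A1 to MC means the radius PC is perpendicular to MC, so P = C + (0, 10.9) = (-43.70, 10.90). Since PT ⟂ TJ (tangency), |PJ| = √(10.9² + 35.5²) = 37.14 regardless of where T sits on A1. So J lies on both circle(M, 72.8) and circle(P, 37.14); the above-MC intersection is J = (-56.67, 45.70). T is the foot of the tangent from J: T = (-35.05, 17.54).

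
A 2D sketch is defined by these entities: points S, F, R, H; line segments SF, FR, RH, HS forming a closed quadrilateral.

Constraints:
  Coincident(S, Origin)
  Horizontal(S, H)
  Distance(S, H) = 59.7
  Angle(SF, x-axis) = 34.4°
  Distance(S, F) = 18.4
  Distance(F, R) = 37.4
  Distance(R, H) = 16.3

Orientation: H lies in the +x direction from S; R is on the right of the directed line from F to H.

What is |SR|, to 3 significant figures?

47.7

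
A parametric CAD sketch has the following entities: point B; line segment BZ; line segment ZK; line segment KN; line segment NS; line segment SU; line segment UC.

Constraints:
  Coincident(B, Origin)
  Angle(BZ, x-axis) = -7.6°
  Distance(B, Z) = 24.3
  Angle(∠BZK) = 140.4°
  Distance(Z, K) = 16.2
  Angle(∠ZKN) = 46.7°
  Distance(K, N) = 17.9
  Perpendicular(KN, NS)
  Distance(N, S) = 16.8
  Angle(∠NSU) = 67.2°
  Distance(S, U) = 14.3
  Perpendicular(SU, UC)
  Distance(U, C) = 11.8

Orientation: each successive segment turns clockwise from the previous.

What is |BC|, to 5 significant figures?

29.670

∠NSU = 67.2° gives SU at -23.300° from the x-axis; with |SU| = 14.3, U = (30.475, -3.8010). SU is perpendicular to UC, so UC runs at -113.30°; with |UC| = 11.8, C = (25.807, -14.639). Then |BC| = |C − B| = 29.670.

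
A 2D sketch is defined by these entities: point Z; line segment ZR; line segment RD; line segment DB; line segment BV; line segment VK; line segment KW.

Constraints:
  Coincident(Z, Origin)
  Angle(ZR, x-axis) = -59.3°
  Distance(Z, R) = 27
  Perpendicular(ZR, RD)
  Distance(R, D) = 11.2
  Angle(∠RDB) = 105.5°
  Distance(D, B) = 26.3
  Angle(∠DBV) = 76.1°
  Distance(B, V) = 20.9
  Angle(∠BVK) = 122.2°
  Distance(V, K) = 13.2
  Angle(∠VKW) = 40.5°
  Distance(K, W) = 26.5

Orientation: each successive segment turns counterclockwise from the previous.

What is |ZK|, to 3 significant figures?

15.7

Z is at the origin; ZR runs at -59.3° with length 27.0, so R = (13.8, -23.2). ZR ⟂ RD, so RD runs at 30.7°; with |RD| = 11.2, D = (23.4, -17.5). ∠RDB = 105.5° gives DB at 105° from the x-axis; with |DB| = 26.3, B = (16.5, 7.88). ∠DBV = 76.1° gives BV at -151° from the x-axis; with |BV| = 20.9, V = (-1.74, -2.28). ∠BVK = 122.2° gives VK at -93.1° from the x-axis; with |VK| = 13.2, K = (-2.46, -15.5). Then |ZK| = |K − Z| = 15.7.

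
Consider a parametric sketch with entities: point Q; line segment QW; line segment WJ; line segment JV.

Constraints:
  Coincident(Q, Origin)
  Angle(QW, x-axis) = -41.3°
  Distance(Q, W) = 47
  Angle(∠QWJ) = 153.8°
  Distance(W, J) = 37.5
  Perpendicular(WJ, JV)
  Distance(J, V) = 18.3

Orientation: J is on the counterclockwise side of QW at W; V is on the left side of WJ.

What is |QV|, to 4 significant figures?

79.71

Q is at the origin; QW runs at -41.3° with length 47.0, so W = 47.0·(cos -41.3°, sin -41.3°) = (35.31, -31.02). ∠QWJ = 153.8°, so WJ runs at -41.3° + (180° − 153.8°) = -15.10° from the x-axis; with |WJ| = 37.5, J = W + 37.5·(cos -15.10°, sin -15.10°) = (71.51, -40.79). WJ is perpendicular to JV; with |JV| = 18.3 on the left of WJ, V = J + 18.3·(0.2605, 0.9655) = (76.28, -23.12). Then |QV| = |V − Q| = 79.71.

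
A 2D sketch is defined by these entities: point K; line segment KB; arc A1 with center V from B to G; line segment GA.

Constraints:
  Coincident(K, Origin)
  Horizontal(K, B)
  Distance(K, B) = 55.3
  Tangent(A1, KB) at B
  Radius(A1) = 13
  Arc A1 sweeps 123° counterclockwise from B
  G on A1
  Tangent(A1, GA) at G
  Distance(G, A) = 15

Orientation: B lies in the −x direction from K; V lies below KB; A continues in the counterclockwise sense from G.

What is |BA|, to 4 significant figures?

32.77

K is at the origin; K and B share the same y with |KB| = 55.3 and B on the −x side, so B = (-55.30, 0.000). The tangent condition forces VB to be normal to KB, so V = B + (0, -13) = (-55.30, -13.00). On A1, B sits at bearing 90° from V; a 123° counterclockwise sweep puts G at bearing 213°, so G = V + 13.0·(cos 213°, sin 213°) = (-66.20, -20.08). A1 meets GA tangentially, so VG is at right angles to GA, so GA runs along (−sin 213°, cos 213°); with |GA| = 15.0, A = (-58.03, -32.66). Then |BA| = |A − B| = 32.77.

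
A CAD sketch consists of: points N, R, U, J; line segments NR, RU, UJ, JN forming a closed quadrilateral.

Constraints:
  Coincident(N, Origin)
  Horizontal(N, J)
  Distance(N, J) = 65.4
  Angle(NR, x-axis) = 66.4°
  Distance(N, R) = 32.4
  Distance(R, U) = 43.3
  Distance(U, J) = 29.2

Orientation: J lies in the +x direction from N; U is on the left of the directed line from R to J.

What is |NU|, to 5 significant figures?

62.689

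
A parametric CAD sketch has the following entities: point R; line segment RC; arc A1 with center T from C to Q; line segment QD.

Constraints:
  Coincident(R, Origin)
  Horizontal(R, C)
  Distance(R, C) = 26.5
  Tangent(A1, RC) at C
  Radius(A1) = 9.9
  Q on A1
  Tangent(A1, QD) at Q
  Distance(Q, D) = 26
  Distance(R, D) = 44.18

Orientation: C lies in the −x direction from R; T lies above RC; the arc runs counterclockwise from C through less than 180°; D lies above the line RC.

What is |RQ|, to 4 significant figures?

20.93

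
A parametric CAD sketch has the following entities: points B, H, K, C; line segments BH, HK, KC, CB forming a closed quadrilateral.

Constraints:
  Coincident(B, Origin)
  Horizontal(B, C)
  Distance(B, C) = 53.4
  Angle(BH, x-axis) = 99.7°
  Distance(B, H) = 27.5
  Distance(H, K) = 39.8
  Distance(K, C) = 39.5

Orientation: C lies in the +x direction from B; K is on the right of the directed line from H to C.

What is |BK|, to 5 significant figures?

16.560

Checks: |HK| = 39.80 ✓; |KC| = 39.50 ✓.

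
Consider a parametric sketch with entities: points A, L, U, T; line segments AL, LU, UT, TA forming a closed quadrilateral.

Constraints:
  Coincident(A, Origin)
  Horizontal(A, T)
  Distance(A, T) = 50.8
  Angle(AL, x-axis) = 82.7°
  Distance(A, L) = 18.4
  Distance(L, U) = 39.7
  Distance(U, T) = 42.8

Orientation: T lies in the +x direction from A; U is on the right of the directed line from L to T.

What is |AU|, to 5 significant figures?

23.834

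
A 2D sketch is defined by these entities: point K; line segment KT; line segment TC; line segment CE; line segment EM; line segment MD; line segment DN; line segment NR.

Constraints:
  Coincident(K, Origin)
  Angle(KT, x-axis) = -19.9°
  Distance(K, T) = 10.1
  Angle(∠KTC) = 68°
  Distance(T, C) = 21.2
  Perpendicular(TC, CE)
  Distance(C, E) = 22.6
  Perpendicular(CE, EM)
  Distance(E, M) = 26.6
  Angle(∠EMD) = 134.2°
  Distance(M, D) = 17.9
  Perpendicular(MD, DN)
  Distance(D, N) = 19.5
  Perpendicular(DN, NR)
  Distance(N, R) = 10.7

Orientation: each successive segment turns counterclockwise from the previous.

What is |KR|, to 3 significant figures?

5.53

K is at the origin; KT runs at -19.9° with length 10.1, so T = (9.50, -3.44). ∠KTC = 68.0° gives TC at 92.1° from the x-axis; with |TC| = 21.2, C = (8.72, 17.7). TC ⟂ CE, so CE runs at -178°; with |CE| = 22.6, E = (-13.9, 16.9). CE ⟂ EM, so EM runs at -87.9°; with |EM| = 26.6, M = (-12.9, -9.66). ∠EMD = 134.2° gives MD at -42.1° from the x-axis; with |MD| = 17.9, D = (0.391, -21.7). MD ⟂ DN, so DN runs at 47.9°; with |DN| = 19.5, N = (13.5, -7.19). The perpendicularity gives NR at right angles to DN, so NR runs at 138°; with |NR| = 10.7, R = (5.53, -0.0209). Then |KR| = |R − K| = 5.53.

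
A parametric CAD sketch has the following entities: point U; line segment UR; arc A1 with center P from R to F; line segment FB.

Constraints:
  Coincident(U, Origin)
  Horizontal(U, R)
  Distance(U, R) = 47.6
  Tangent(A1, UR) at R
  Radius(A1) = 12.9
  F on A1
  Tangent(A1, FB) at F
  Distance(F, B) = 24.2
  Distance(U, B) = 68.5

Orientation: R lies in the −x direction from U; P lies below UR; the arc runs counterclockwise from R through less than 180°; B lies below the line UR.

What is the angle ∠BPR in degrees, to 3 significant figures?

161°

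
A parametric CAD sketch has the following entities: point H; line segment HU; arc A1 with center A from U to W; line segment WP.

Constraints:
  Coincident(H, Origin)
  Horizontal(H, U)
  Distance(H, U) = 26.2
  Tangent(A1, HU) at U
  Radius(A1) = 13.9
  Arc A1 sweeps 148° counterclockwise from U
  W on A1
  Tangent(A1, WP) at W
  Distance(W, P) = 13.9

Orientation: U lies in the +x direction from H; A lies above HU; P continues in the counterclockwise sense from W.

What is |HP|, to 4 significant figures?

39.58

H is at the origin; HU is horizontal with |HU| = 26.2 and U on the +x side, so U = (26.20, 0.000). Since A1 is tangent to HU there, AU ⟂ HU, so A = U + (0, 13.9) = (26.20, 13.90). On A1, U sits at bearing -90° from A; a 148° counterclockwise sweep puts W at bearing 58°, so W = A + 13.9·(cos 58°, sin 58°) = (33.57, 25.69). A1 meets WP tangentially, so AW is at right angles to WP, so WP runs along (−sin 58°, cos 58°); with |WP| = 13.9, P = (21.78, 33.05). Then |HP| = |P − H| = 39.58.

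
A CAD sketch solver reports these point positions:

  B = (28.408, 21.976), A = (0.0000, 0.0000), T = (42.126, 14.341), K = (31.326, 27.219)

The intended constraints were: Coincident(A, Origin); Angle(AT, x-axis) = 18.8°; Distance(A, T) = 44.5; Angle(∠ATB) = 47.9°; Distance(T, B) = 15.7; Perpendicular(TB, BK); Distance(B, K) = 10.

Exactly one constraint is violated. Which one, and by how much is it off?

Distance(B, K) = 10 — off by 4.00.

A = (0.00, 0.00) ✓; AT at 18.80° ✓; |AT| = 44.50 ✓; ∠ATB = 47.90° ✓; |TB| = 15.70 ✓; ∠(TB, BK) = 90.00° ✓; |BK| = 6.000 ✗.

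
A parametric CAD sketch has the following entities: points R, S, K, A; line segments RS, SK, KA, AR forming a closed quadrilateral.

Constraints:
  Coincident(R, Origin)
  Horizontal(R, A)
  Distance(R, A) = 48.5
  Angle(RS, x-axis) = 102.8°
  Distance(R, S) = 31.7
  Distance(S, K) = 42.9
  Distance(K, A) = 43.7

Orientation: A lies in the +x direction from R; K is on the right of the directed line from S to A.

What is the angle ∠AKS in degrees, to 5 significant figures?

94.410°

Checks: |SK| = 42.90 ✓; |KA| = 43.70 ✓.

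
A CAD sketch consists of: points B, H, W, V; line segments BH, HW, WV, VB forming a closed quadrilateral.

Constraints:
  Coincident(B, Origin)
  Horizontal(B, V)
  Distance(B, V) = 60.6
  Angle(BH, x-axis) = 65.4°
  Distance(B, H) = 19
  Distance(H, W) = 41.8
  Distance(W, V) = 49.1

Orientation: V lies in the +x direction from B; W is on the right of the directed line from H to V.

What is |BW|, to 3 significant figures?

29.2

B is at the origin; B and V share the same y with |BV| = 60.6 and V in +x, so V = (60.6, 0). BH runs at 65.4° with |BH| = 19.0, so H = (7.91, 17.3). W is determined by |HW| = 41.8 and |WV| = 49.1 together: it lies at the intersection of circle(H, 41.8) and circle(V, 49.1). With |HV| = 55.5, the foot of the radical line on HV is 21.7 from H and the perpendicular offset is √(41.8² − 21.7²) = 35.7. Taking the right-of-HV solution: W = (17.4, -23.4).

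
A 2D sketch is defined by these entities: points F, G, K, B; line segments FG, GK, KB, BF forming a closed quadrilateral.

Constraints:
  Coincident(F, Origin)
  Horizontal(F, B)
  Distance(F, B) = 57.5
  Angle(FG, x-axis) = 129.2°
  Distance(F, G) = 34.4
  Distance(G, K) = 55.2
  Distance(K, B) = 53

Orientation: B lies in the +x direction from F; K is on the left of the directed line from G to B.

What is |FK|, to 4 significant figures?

54.52

F is at the origin; F and B share the same y with |FB| = 57.5 and B in +x, so B = (57.5, 0). FG runs at 129.2° with |FG| = 34.4, so G = (-21.74, 26.66). K is determined by |GK| = 55.2 and |KB| = 53.0 together: it lies at the intersection of circle(G, 55.2) and circle(B, 53.0). With |GB| = 83.61, the foot of the radical line on GB is 43.23 from G and the perpendicular offset is √(55.2² − 43.23²) = 34.33. Taking the left-of-GB solution: K = (30.17, 45.41).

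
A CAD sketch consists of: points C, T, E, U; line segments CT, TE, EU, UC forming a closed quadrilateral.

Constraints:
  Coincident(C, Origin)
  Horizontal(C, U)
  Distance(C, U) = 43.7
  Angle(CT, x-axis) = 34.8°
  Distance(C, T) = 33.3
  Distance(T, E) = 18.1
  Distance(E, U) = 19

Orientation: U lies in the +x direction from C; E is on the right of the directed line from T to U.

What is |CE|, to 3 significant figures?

24.8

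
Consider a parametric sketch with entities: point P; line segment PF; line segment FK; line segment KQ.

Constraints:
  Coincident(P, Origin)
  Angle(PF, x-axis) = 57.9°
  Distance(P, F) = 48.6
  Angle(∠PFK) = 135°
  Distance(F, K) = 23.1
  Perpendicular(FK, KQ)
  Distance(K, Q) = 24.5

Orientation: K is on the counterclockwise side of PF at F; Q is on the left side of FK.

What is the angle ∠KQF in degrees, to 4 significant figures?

43.32°

P is at the origin; PF runs at 57.9° with length 48.6, so F = 48.6·(cos 57.9°, sin 57.9°) = (25.83, 41.17). ∠PFK = 135.0°, so FK runs at 57.9° + (180° − 135.0°) = 102.9° from the x-axis; with |FK| = 23.1, K = F + 23.1·(cos 102.9°, sin 102.9°) = (20.67, 63.69). FK ⟂ KQ; with |KQ| = 24.5 on the left of FK, Q = K + 24.5·(-0.9748, -0.2233) = (-3.213, 58.22). Then cos ∠KQF = QK·QF / (|QK||QF|), giving 43.32°.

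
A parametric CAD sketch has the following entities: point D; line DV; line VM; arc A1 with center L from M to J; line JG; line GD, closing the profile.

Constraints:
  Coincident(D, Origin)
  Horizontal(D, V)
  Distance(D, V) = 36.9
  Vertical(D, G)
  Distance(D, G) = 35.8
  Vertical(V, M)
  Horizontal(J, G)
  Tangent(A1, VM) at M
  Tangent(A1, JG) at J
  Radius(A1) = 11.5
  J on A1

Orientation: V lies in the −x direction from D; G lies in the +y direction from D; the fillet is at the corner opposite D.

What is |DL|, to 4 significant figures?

35.15

D is at the origin; DV is horizontal with |DV| = 36.9 and V on the −x side, so V = (-36.90, 0.000). DG is vertical with |DG| = 35.8 and G on the +y side, so G = (0.000, 35.80). The virtual corner opposite D is at (-36.90, 35.80). A1 meets VM tangentially, so LM is at right angles to VM and the tangent condition forces LJ to be normal to JG, with radius 11.5, so the center L sits 11.5 in from both sides at L = (-25.40, 24.30). Then |DL| = |L − D| = 35.15.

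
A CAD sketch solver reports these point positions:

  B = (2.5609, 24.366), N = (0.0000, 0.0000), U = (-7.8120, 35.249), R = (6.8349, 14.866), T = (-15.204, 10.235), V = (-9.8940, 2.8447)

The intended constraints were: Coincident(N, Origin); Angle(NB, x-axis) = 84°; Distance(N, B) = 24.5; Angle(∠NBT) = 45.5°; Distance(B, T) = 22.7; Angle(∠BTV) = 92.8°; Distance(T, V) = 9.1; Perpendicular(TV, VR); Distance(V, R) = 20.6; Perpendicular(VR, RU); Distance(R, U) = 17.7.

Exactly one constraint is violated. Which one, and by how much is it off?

Distance(R, U) = 17.7 — off by 7.40.

N = (0.00, 0.00) ✓; NB at 84.00° ✓; |NB| = 24.50 ✓; ∠NBT = 45.50° ✓; |BT| = 22.70 ✓; ∠BTV = 92.80° ✓; |TV| = 9.100 ✓; ∠(TV, VR) = 90.00° ✓; |VR| = 20.60 ✓; ∠(VR, RU) = 90.00° ✓; |RU| = 25.10 ✗.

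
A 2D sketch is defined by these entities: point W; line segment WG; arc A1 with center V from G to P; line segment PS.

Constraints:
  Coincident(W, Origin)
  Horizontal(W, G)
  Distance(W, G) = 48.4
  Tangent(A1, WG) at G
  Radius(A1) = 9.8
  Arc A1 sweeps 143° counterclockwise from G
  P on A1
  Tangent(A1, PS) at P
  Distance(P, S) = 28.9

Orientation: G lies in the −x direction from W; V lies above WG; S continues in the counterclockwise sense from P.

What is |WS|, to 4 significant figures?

74.35

W is at the origin; W and G share the same y with |WG| = 48.4 and G on the −x side, so G = (-48.40, 0.000). Tangency of A1 to WG means the radius VG is perpendicular to WG, so V = G + (0, 9.8) = (-48.40, 9.800). On A1, G sits at bearing -90° from V; a 143° counterclockwise sweep puts P at bearing 53°, so P = V + 9.8·(cos 53°, sin 53°) = (-42.50, 17.63). Tangency of A1 to PS means the radius VP is perpendicular to PS, so PS runs along (−sin 53°, cos 53°); with |PS| = 28.9, S = (-65.58, 35.02). Then |WS| = |S − W| = 74.35.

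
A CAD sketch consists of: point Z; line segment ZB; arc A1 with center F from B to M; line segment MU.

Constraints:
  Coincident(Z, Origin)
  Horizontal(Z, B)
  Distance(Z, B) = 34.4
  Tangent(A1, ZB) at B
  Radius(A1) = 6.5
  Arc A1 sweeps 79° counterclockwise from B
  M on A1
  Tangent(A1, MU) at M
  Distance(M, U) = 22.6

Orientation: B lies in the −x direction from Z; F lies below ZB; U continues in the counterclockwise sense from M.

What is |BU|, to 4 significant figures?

29.45

On A1, B sits at bearing 90° from F; a 79° counterclockwise sweep puts M at bearing 169°, so M = F + 6.5·(cos 169°, sin 169°) = (-40.78, -5.260). A1 meets MU tangentially, so FM is at right angles to MU, so MU runs along (−sin 169°, cos 169°); with |MU| = 22.6, U = (-45.09, -27.44). Then |BU| = |U − B| = 29.45.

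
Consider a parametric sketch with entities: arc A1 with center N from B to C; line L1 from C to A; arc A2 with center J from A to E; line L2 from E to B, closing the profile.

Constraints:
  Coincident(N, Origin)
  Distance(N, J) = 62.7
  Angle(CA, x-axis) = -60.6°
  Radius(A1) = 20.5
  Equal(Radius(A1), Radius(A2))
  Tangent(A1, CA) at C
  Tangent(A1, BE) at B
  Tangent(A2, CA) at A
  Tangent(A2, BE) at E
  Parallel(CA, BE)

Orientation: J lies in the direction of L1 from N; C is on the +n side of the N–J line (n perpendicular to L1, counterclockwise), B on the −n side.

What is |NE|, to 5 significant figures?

65.966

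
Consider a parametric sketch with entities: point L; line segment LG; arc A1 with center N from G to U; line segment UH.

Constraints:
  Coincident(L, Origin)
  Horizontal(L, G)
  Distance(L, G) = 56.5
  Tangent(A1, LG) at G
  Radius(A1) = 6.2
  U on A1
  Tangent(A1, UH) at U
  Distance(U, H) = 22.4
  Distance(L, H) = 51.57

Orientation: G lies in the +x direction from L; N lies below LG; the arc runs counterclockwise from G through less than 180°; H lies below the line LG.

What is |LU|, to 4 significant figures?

50.73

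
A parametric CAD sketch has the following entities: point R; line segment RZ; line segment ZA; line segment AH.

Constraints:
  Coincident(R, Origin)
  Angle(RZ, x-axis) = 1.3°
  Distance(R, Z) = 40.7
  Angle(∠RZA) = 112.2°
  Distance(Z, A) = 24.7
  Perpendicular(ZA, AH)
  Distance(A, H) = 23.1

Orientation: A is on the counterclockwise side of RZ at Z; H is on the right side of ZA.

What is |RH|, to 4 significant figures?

72.81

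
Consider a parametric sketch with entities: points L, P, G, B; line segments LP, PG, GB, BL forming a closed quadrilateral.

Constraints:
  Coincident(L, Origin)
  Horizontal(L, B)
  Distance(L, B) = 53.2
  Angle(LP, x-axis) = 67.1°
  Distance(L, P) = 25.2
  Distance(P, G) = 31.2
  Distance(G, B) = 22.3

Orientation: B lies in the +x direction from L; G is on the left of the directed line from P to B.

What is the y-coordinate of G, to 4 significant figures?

18.42

L is at the origin; LB is horizontal with |LB| = 53.2 and B in +x, so B = (53.2, 0). LP runs at 67.1° with |LP| = 25.2, so P = (9.806, 23.21). G is determined by |PG| = 31.2 and |GB| = 22.3 together: it lies at the intersection of circle(P, 31.2) and circle(B, 22.3). With |PB| = 49.21, the foot of the radical line on PB is 29.44 from P and the perpendicular offset is √(31.2² − 29.44²) = 10.32. Taking the left-of-PB solution: G = (40.64, 18.42).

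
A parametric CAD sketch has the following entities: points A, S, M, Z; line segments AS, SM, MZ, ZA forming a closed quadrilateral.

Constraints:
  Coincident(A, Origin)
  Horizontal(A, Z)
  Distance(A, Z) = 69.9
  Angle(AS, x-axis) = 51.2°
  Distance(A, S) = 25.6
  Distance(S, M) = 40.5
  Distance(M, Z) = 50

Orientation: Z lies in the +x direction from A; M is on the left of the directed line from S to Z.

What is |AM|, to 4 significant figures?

65.69

Checks: |SM| = 40.50 ✓; |MZ| = 50.00 ✓.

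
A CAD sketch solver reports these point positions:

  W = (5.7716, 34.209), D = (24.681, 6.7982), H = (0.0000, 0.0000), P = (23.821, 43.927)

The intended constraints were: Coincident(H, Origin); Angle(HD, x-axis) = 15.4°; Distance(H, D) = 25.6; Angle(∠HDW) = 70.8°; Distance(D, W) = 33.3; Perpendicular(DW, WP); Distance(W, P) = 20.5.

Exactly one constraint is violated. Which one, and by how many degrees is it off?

Perpendicular(DW, WP) — off by 6.30°.

H = (0.00, 0.00) ✓; HD at 15.40° ✓; |HD| = 25.60 ✓; ∠HDW = 70.80° ✓; |DW| = 33.30 ✓; ∠(DW, WP) = 96.30° ✗; |WP| = 20.50 ✓.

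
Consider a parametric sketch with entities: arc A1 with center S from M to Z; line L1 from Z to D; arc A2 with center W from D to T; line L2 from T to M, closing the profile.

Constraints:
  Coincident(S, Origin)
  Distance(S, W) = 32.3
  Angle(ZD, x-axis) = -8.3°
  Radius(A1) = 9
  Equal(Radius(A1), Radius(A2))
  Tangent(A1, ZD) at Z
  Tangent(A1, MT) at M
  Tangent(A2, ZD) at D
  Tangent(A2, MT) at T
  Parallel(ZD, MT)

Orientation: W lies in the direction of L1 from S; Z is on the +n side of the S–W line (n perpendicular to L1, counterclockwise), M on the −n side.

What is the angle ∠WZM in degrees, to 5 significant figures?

74.430°

S is at the origin and W lies 32.3 along u from S, so W = 32.3·u = (31.962, -4.6627). Tangency of A1 to both parallel lines with radius 9.0 puts Z and M at S ± 9.0·n: Z = (1.2992, 8.9057), M = (-1.2992, -8.9057). Then cos ∠WZM = ZW·ZM / (|ZW||ZM|), giving 74.430°.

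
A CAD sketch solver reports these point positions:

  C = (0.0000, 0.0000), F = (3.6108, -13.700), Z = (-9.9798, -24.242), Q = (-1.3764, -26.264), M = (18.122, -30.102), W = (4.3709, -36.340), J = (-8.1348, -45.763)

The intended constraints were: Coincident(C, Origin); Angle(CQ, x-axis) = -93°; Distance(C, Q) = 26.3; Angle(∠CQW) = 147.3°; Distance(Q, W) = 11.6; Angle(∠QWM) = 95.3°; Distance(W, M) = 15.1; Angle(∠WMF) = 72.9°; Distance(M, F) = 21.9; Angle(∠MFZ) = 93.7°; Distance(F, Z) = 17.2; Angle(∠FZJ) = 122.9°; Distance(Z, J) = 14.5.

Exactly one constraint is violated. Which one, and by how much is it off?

Distance(Z, J) = 14.5 — off by 7.10.

C = (0.00, 0.00) ✓; CQ at -93.00° ✓; |CQ| = 26.30 ✓; ∠CQW = 147.3° ✓; |QW| = 11.60 ✓; ∠QWM = 95.30° ✓; |WM| = 15.10 ✓; ∠WMF = 72.90° ✓; |MF| = 21.90 ✓; ∠MFZ = 93.70° ✓; |FZ| = 17.20 ✓; ∠FZJ = 122.9° ✓; |ZJ| = 21.60 ✗.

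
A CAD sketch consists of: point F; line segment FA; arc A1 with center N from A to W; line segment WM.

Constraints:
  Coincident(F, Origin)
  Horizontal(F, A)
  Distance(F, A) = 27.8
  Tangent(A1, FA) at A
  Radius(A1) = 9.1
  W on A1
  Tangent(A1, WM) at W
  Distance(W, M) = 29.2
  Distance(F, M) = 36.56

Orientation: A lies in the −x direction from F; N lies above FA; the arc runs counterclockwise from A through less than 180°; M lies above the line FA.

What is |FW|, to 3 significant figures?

20.2

F is at the origin; F and A share the same y with |FA| = 27.8 and A on the −x side, so A = (-27.8, 0.00). A1 meets FA tangentially, so NA is at right angles to FA, so N = A + (0, 9.1) = (-27.8, 9.10). Since NW ⟂ WM (tangency), |NM| = √(9.1² + 29.2²) = 30.6 regardless of where W sits on A1. So M lies on both circle(F, 36.56) and circle(N, 30.6); the above-FA intersection is M = (-11.2, 34.8). W is the foot of the tangent from M: W = (-19.0, 6.66).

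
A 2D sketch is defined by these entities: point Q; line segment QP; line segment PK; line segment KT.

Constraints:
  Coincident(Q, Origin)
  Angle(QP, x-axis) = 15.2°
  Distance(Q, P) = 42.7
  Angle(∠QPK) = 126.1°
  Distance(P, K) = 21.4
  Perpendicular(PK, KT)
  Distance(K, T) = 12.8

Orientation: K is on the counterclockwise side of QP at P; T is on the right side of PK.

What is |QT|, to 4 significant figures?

66.37

Q is at the origin; QP runs at 15.2° with length 42.7, so P = 42.7·(cos 15.2°, sin 15.2°) = (41.21, 11.20). ∠QPK = 126.1°, so PK runs at 15.2° + (180° − 126.1°) = 69.10° from the x-axis; with |PK| = 21.4, K = P + 21.4·(cos 69.10°, sin 69.10°) = (48.84, 31.19). The perpendicularity gives KT at right angles to PK; with |KT| = 12.8 on the right of PK, T = K + 12.8·(0.9342, -0.3567) = (60.80, 26.62). Then |QT| = |T − Q| = 66.37.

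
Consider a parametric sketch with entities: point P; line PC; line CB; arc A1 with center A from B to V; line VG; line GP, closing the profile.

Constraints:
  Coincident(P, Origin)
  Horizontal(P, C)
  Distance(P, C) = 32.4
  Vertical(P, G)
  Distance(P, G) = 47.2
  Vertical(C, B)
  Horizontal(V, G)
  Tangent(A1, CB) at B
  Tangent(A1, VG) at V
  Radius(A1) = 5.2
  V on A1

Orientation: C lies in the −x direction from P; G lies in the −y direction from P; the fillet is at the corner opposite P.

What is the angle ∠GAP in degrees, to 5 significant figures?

67.895°

P is at the origin; P and C share the same y with |PC| = 32.4 and C on the −x side, so C = (-32.400, 0.0000). PG is vertical with |PG| = 47.2 and G on the −y side, so G = (0.0000, -47.200). The virtual corner opposite P is at (-32.400, -47.200). Tangency of A1 to CB means the radius AB is perpendicular to CB and tangency of A1 to VG means the radius AV is perpendicular to VG, with radius 5.2, so the center A sits 5.2 in from both sides at A = (-27.200, -42.000). Then cos ∠GAP = AG·AP / (|AG||AP|), giving 67.895°.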